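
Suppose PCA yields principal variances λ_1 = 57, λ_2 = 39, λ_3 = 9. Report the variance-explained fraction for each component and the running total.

Step 1 — total variance = trace(Sigma) = Σ λ_i = 57 + 39 + 9 = 105.

Step 2 — fraction explained by component i = λ_i / Σ λ:
  PC1: 57/105 = 0.5429
  PC2: 39/105 = 0.3714
  PC3: 9/105 = 0.0857

Step 3 — cumulative fraction after k components = (λ_1 + ... + λ_k) / Σ λ:
  k = 1: 57/105 = 0.5429
  k = 2: (57 + 39)/105 = 96/105 = 0.9143
  k = 3: (57 + 39 + 9)/105 = 105/105 = 1

Summary (fraction, with percent):

explained: PC1 0.5429 (54.29%), PC2 0.3714 (37.14%), PC3 0.0857 (8.57%);  cumulative: 0.5429, 0.9143, 1


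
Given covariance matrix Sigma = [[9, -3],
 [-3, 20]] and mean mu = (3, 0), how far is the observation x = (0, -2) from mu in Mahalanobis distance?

Step 1 — centre the observation: (x - mu) = (-3, -2).

Step 2 — invert Sigma. det(Sigma) = 9·20 - (-3)² = 171.
  Sigma^{-1} = (1/det) · [[d, -b], [-b, a]] = [[0.117, 0.0175],
 [0.0175, 0.0526]].

Step 3 — form the quadratic (x - mu)^T · Sigma^{-1} · (x - mu):
  Sigma^{-1} · (x - mu) = (-0.386, -0.1579).
  (x - mu)^T · [Sigma^{-1} · (x - mu)] = (-3)·(-0.386) + (-2)·(-0.1579) = 1.4737.

Step 4 — take square root: d = √(1.4737) ≈ 1.214.

d(x, mu) = √(1.4737) ≈ 1.214


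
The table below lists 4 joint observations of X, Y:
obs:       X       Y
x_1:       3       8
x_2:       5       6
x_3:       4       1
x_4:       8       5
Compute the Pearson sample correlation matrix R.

Step 1 — column means:
  mean(X) = (3 + 5 + 4 + 8) / 4 = 20/4 = 5
  mean(Y) = (8 + 6 + 1 + 5) / 4 = 20/4 = 5

Step 2 — sample variances and covariances s[i,j] = (1/(n-1)) · Σ_k (x_{k,i} - mean_i) · (x_{k,j} - mean_j), with n-1 = 3:
  s[X,X] = ((-2)·(-2) + (0)·(0) + (-1)·(-1) + (3)·(3)) / 3 = 14/3 = 4.6667
  s[X,Y] = ((-2)·(3) + (0)·(1) + (-1)·(-4) + (3)·(0)) / 3 = -2/3 = -0.6667
  s[Y,Y] = ((3)·(3) + (1)·(1) + (-4)·(-4) + (0)·(0)) / 3 = 26/3 = 8.6667
  Sample standard deviations s_i = √(s[i,i]):
  s(X) = √(4.6667) = 2.1602
  s(Y) = √(8.6667) = 2.9439

Step 3 — r_{ij} = s_{ij} / (s_i · s_j):
  r[X,X] = 1 (diagonal).
  r[X,Y] = -0.6667 / (2.1602 · 2.9439) = -0.6667 / 6.3596 = -0.1048
  r[Y,Y] = 1 (diagonal).

R is symmetric with unit diagonal. Assembling:

R = [[1, -0.1048],
 [-0.1048, 1]]


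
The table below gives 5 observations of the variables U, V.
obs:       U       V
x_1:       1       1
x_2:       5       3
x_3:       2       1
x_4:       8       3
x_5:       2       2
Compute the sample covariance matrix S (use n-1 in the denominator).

Step 1 — column means:
  mean(U) = (1 + 5 + 2 + 8 + 2) / 5 = 18/5 = 3.6
  mean(V) = (1 + 3 + 1 + 3 + 2) / 5 = 10/5 = 2

Step 2 — sample covariance S[i,j] = (1/(n-1)) · Σ_k (x_{k,i} - mean_i) · (x_{k,j} - mean_j), with n-1 = 4.
  S[U,U] = ((-2.6)·(-2.6) + (1.4)·(1.4) + (-1.6)·(-1.6) + (4.4)·(4.4) + (-1.6)·(-1.6)) / 4 = 33.2/4 = 8.3
  S[U,V] = ((-2.6)·(-1) + (1.4)·(1) + (-1.6)·(-1) + (4.4)·(1) + (-1.6)·(0)) / 4 = 10/4 = 2.5
  S[V,V] = ((-1)·(-1) + (1)·(1) + (-1)·(-1) + (1)·(1) + (0)·(0)) / 4 = 4/4 = 1

S is symmetric (S[j,i] = S[i,j]). Assembling:

S = [[8.3, 2.5],
 [2.5, 1]]


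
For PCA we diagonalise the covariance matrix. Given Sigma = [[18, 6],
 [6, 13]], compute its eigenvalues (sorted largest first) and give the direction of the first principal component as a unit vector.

Step 1 — characteristic polynomial of 2×2 Sigma:
  det(Sigma - λI) = λ² - trace · λ + det = 0.
  trace = 18 + 13 = 31, det = 18·13 - (6)² = 198.
Step 2 — discriminant:
  Δ = trace² - 4·det = 961 - 792 = 169.
Step 3 — eigenvalues:
  λ = (trace ± √Δ)/2 = (31 ± 13)/2,
  λ_1 = 22,  λ_2 = 9.

Step 4 — unit eigenvector for λ_1: solve (Sigma - λ_1 I)v = 0. First row:
  (18 - 22)·v_x + (6)·v_y = 0, i.e. (-4)·v_x + (6)·v_y = 0,
  so v ∝ (b, λ_1 - a) = (6, 4) = u.
  ||u|| = √((6)² + (4)²) = √(52) ≈ 7.2111,
  v_1 = u/||u|| ≈ (0.8321, 0.5547) (||v_1|| = 1).

λ_1 = 22,  λ_2 = 9;  v_1 ≈ (0.8321, 0.5547)


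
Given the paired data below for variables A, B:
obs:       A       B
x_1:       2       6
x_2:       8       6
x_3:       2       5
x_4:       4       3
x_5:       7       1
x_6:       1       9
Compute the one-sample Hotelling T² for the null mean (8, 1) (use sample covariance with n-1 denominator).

Step 1 — sample mean vector:
  mean(A) = (2 + 8 + 2 + 4 + 7 + 1) / 6 = 24/6 = 4
  mean(B) = (6 + 6 + 5 + 3 + 1 + 9) / 6 = 30/6 = 5
  x̄ = (4, 5),  deviation x̄ - mu_0 = (4, 5) - (8, 1) = (-4, 4).

Step 2 — sample covariance matrix, S[i,j] = (1/(n-1)) · Σ_k (x_{k,i} - mean_i) · (x_{k,j} - mean_j), divisor n-1 = 5:
  S[A,A] = ((-2)·(-2) + (4)·(4) + (-2)·(-2) + (0)·(0) + (3)·(3) + (-3)·(-3)) / 5 = 42/5 = 8.4
  S[A,B] = ((-2)·(1) + (4)·(1) + (-2)·(0) + (0)·(-2) + (3)·(-4) + (-3)·(4)) / 5 = -22/5 = -4.4
  S[B,B] = ((1)·(1) + (1)·(1) + (0)·(0) + (-2)·(-2) + (-4)·(-4) + (4)·(4)) / 5 = 38/5 = 7.6
  S = [[8.4, -4.4],
 [-4.4, 7.6]].

Step 3 — invert S. det(S) = 8.4·7.6 - (-4.4)² = 44.48.
  S^{-1} = (1/det) · [[d, -b], [-b, a]] = [[0.1709, 0.0989],
 [0.0989, 0.1888]].

Step 4 — quadratic form (x̄ - mu_0)^T · S^{-1} · (x̄ - mu_0):
  S^{-1} · (x̄ - mu_0) = (-0.2878, 0.3597),
  (x̄ - mu_0)^T · [...] = (-4)·(-0.2878) + (4)·(0.3597) = 2.5899.

Step 5 — scale by n: T² = 6 · 2.5899 = 15.5396.

T² ≈ 15.5396


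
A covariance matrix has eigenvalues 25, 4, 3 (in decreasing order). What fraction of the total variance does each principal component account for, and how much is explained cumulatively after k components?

Step 1 — total variance = trace(Sigma) = Σ λ_i = 25 + 4 + 3 = 32.

Step 2 — fraction explained by component i = λ_i / Σ λ:
  PC1: 25/32 = 0.7812
  PC2: 4/32 = 0.125
  PC3: 3/32 = 0.0938

Step 3 — cumulative fraction after k components = (λ_1 + ... + λ_k) / Σ λ:
  k = 1: 25/32 = 0.7812
  k = 2: (25 + 4)/32 = 29/32 = 0.9062
  k = 3: (25 + 4 + 3)/32 = 32/32 = 1

Summary (fraction, with percent):

explained: PC1 0.7812 (78.12%), PC2 0.125 (12.5%), PC3 0.0938 (9.38%);  cumulative: 0.7812, 0.9062, 1


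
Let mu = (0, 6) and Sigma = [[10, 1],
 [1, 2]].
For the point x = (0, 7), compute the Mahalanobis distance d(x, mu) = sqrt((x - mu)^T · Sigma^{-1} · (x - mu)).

Step 1 — centre the observation: (x - mu) = (0, 1).

Step 2 — invert Sigma. det(Sigma) = 10·2 - (1)² = 19.
  Sigma^{-1} = (1/det) · [[d, -b], [-b, a]] = [[0.1053, -0.0526],
 [-0.0526, 0.5263]].

Step 3 — form the quadratic (x - mu)^T · Sigma^{-1} · (x - mu):
  Sigma^{-1} · (x - mu) = (-0.0526, 0.5263).
  (x - mu)^T · [Sigma^{-1} · (x - mu)] = (0)·(-0.0526) + (1)·(0.5263) = 0.5263.

Step 4 — take square root: d = √(0.5263) ≈ 0.7255.

d(x, mu) = √(0.5263) ≈ 0.7255


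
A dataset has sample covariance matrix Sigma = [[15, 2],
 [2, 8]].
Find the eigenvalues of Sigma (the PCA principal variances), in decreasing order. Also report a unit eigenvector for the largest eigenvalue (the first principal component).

Step 1 — characteristic polynomial of 2×2 Sigma:
  det(Sigma - λI) = λ² - trace · λ + det = 0.
  trace = 15 + 8 = 23, det = 15·8 - (2)² = 116.
Step 2 — discriminant:
  Δ = trace² - 4·det = 529 - 464 = 65.
Step 3 — eigenvalues:
  λ = (trace ± √Δ)/2 = (23 ± 8.0623)/2,
  λ_1 = 15.5311,  λ_2 = 7.4689.

Step 4 — unit eigenvector for λ_1: solve (Sigma - λ_1 I)v = 0. First row:
  (15 - 15.5311)·v_x + (2)·v_y = 0, i.e. (-0.5311)·v_x + (2)·v_y = 0,
  so v ∝ (b, λ_1 - a) = (2, 0.5311) = u.
  ||u|| = √((2)² + (0.5311)²) = √(4.2821) ≈ 2.0693,
  v_1 = u/||u|| ≈ (0.9665, 0.2567) (||v_1|| = 1).

λ_1 = 15.5311,  λ_2 = 7.4689;  v_1 ≈ (0.9665, 0.2567)


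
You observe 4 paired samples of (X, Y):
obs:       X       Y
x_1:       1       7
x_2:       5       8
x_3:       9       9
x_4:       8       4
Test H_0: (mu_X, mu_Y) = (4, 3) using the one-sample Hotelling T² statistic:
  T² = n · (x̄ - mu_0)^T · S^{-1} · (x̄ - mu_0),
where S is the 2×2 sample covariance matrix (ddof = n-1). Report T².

Step 1 — sample mean vector:
  mean(X) = (1 + 5 + 9 + 8) / 4 = 23/4 = 5.75
  mean(Y) = (7 + 8 + 9 + 4) / 4 = 28/4 = 7
  x̄ = (5.75, 7),  deviation x̄ - mu_0 = (5.75, 7) - (4, 3) = (1.75, 4).

Step 2 — sample covariance matrix, S[i,j] = (1/(n-1)) · Σ_k (x_{k,i} - mean_i) · (x_{k,j} - mean_j), divisor n-1 = 3:
  S[X,X] = ((-4.75)·(-4.75) + (-0.75)·(-0.75) + (3.25)·(3.25) + (2.25)·(2.25)) / 3 = 38.75/3 = 12.9167
  S[X,Y] = ((-4.75)·(0) + (-0.75)·(1) + (3.25)·(2) + (2.25)·(-3)) / 3 = -1/3 = -0.3333
  S[Y,Y] = ((0)·(0) + (1)·(1) + (2)·(2) + (-3)·(-3)) / 3 = 14/3 = 4.6667
  S = [[12.9167, -0.3333],
 [-0.3333, 4.6667]].

Step 3 — invert S. det(S) = 12.9167·4.6667 - (-0.3333)² = 60.1667.
  S^{-1} = (1/det) · [[d, -b], [-b, a]] = [[0.0776, 0.0055],
 [0.0055, 0.2147]].

Step 4 — quadratic form (x̄ - mu_0)^T · S^{-1} · (x̄ - mu_0):
  S^{-1} · (x̄ - mu_0) = (0.1579, 0.8684),
  (x̄ - mu_0)^T · [...] = (1.75)·(0.1579) + (4)·(0.8684) = 3.75.

Step 5 — scale by n: T² = 4 · 3.75 = 15.

T² ≈ 15


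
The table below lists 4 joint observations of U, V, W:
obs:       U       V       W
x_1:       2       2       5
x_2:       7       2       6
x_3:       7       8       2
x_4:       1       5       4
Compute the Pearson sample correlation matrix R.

Step 1 — column means:
  mean(U) = (2 + 7 + 7 + 1) / 4 = 17/4 = 4.25
  mean(V) = (2 + 2 + 8 + 5) / 4 = 17/4 = 4.25
  mean(W) = (5 + 6 + 2 + 4) / 4 = 17/4 = 4.25

Step 2 — sample variances and covariances s[i,j] = (1/(n-1)) · Σ_k (x_{k,i} - mean_i) · (x_{k,j} - mean_j), with n-1 = 3:
  s[U,U] = ((-2.25)·(-2.25) + (2.75)·(2.75) + (2.75)·(2.75) + (-3.25)·(-3.25)) / 3 = 30.75/3 = 10.25
  s[U,V] = ((-2.25)·(-2.25) + (2.75)·(-2.25) + (2.75)·(3.75) + (-3.25)·(0.75)) / 3 = 6.75/3 = 2.25
  s[U,W] = ((-2.25)·(0.75) + (2.75)·(1.75) + (2.75)·(-2.25) + (-3.25)·(-0.25)) / 3 = -2.25/3 = -0.75
  s[V,V] = ((-2.25)·(-2.25) + (-2.25)·(-2.25) + (3.75)·(3.75) + (0.75)·(0.75)) / 3 = 24.75/3 = 8.25
  s[V,W] = ((-2.25)·(0.75) + (-2.25)·(1.75) + (3.75)·(-2.25) + (0.75)·(-0.25)) / 3 = -14.25/3 = -4.75
  s[W,W] = ((0.75)·(0.75) + (1.75)·(1.75) + (-2.25)·(-2.25) + (-0.25)·(-0.25)) / 3 = 8.75/3 = 2.9167
  Sample standard deviations s_i = √(s[i,i]):
  s(U) = √(10.25) = 3.2016
  s(V) = √(8.25) = 2.8723
  s(W) = √(2.9167) = 1.7078

Step 3 — r_{ij} = s_{ij} / (s_i · s_j):
  r[U,U] = 1 (diagonal).
  r[U,V] = 2.25 / (3.2016 · 2.8723) = 2.25 / 9.1958 = 0.2447
  r[U,W] = -0.75 / (3.2016 · 1.7078) = -0.75 / 5.4677 = -0.1372
  r[V,V] = 1 (diagonal).
  r[V,W] = -4.75 / (2.8723 · 1.7078) = -4.75 / 4.9054 = -0.9683
  r[W,W] = 1 (diagonal).

R is symmetric with unit diagonal. Assembling:

R = [[1, 0.2447, -0.1372],
 [0.2447, 1, -0.9683],
 [-0.1372, -0.9683, 1]]


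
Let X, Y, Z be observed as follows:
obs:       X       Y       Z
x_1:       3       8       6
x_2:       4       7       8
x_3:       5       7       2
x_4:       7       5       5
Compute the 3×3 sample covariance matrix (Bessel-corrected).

Step 1 — column means:
  mean(X) = (3 + 4 + 5 + 7) / 4 = 19/4 = 4.75
  mean(Y) = (8 + 7 + 7 + 5) / 4 = 27/4 = 6.75
  mean(Z) = (6 + 8 + 2 + 5) / 4 = 21/4 = 5.25

Step 2 — sample covariance S[i,j] = (1/(n-1)) · Σ_k (x_{k,i} - mean_i) · (x_{k,j} - mean_j), with n-1 = 3.
  S[X,X] = ((-1.75)·(-1.75) + (-0.75)·(-0.75) + (0.25)·(0.25) + (2.25)·(2.25)) / 3 = 8.75/3 = 2.9167
  S[X,Y] = ((-1.75)·(1.25) + (-0.75)·(0.25) + (0.25)·(0.25) + (2.25)·(-1.75)) / 3 = -6.25/3 = -2.0833
  S[X,Z] = ((-1.75)·(0.75) + (-0.75)·(2.75) + (0.25)·(-3.25) + (2.25)·(-0.25)) / 3 = -4.75/3 = -1.5833
  S[Y,Y] = ((1.25)·(1.25) + (0.25)·(0.25) + (0.25)·(0.25) + (-1.75)·(-1.75)) / 3 = 4.75/3 = 1.5833
  S[Y,Z] = ((1.25)·(0.75) + (0.25)·(2.75) + (0.25)·(-3.25) + (-1.75)·(-0.25)) / 3 = 1.25/3 = 0.4167
  S[Z,Z] = ((0.75)·(0.75) + (2.75)·(2.75) + (-3.25)·(-3.25) + (-0.25)·(-0.25)) / 3 = 18.75/3 = 6.25

S is symmetric (S[j,i] = S[i,j]). Assembling:

S = [[2.9167, -2.0833, -1.5833],
 [-2.0833, 1.5833, 0.4167],
 [-1.5833, 0.4167, 6.25]]


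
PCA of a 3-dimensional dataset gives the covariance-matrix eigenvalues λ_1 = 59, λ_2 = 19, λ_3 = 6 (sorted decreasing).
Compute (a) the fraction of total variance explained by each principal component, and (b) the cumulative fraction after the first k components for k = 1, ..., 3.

Step 1 — total variance = trace(Sigma) = Σ λ_i = 59 + 19 + 6 = 84.

Step 2 — fraction explained by component i = λ_i / Σ λ:
  PC1: 59/84 = 0.7024
  PC2: 19/84 = 0.2262
  PC3: 6/84 = 0.0714

Step 3 — cumulative fraction after k components = (λ_1 + ... + λ_k) / Σ λ:
  k = 1: 59/84 = 0.7024
  k = 2: (59 + 19)/84 = 78/84 = 0.9286
  k = 3: (59 + 19 + 6)/84 = 84/84 = 1

Summary (fraction, with percent):

explained: PC1 0.7024 (70.24%), PC2 0.2262 (22.62%), PC3 0.0714 (7.14%);  cumulative: 0.7024, 0.9286, 1


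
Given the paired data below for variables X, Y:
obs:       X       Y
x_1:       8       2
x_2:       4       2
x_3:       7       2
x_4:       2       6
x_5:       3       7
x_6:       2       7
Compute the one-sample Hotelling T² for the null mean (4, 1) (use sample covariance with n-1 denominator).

Step 1 — sample mean vector:
  mean(X) = (8 + 4 + 7 + 2 + 3 + 2) / 6 = 26/6 = 4.3333
  mean(Y) = (2 + 2 + 2 + 6 + 7 + 7) / 6 = 26/6 = 4.3333
  x̄ = (4.3333, 4.3333),  deviation x̄ - mu_0 = (4.3333, 4.3333) - (4, 1) = (0.3333, 3.3333).

Step 2 — sample covariance matrix, S[i,j] = (1/(n-1)) · Σ_k (x_{k,i} - mean_i) · (x_{k,j} - mean_j), divisor n-1 = 5:
  S[X,X] = ((3.6667)·(3.6667) + (-0.3333)·(-0.3333) + (2.6667)·(2.6667) + (-2.3333)·(-2.3333) + (-1.3333)·(-1.3333) + (-2.3333)·(-2.3333)) / 5 = 33.3333/5 = 6.6667
  S[X,Y] = ((3.6667)·(-2.3333) + (-0.3333)·(-2.3333) + (2.6667)·(-2.3333) + (-2.3333)·(1.6667) + (-1.3333)·(2.6667) + (-2.3333)·(2.6667)) / 5 = -27.6667/5 = -5.5333
  S[Y,Y] = ((-2.3333)·(-2.3333) + (-2.3333)·(-2.3333) + (-2.3333)·(-2.3333) + (1.6667)·(1.6667) + (2.6667)·(2.6667) + (2.6667)·(2.6667)) / 5 = 33.3333/5 = 6.6667
  S = [[6.6667, -5.5333],
 [-5.5333, 6.6667]].

Step 3 — invert S. det(S) = 6.6667·6.6667 - (-5.5333)² = 13.8267.
  S^{-1} = (1/det) · [[d, -b], [-b, a]] = [[0.4822, 0.4002],
 [0.4002, 0.4822]].

Step 4 — quadratic form (x̄ - mu_0)^T · S^{-1} · (x̄ - mu_0):
  S^{-1} · (x̄ - mu_0) = (1.4947, 1.7406),
  (x̄ - mu_0)^T · [...] = (0.3333)·(1.4947) + (3.3333)·(1.7406) = 6.3002.

Step 5 — scale by n: T² = 6 · 6.3002 = 37.8014.

T² ≈ 37.8014


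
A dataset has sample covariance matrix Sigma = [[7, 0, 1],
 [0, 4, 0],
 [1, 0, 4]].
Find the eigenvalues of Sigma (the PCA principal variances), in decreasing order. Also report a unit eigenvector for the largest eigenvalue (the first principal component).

Step 1 — characteristic polynomial p(λ) = det(λI - Sigma) = λ³ - tr·λ² + c_1·λ - det, where tr = trace, c_1 = sum of the principal 2×2 minors, det = det(Sigma):
  tr = 7 + 4 + 4 = 15,
  c_1 = (7·4 - (0)²) + (7·4 - (1)²) + (4·4 - (0)²) = 28 + 27 + 16 = 71,
  det = 7·(4·4 - (0)²) - (0)·((0)·4 - (0)·(1)) + (1)·((0)·(0) - 4·(1)) = 7·(16) - (0)·(0) + (1)·(-4) = 108.
  So p(λ) = λ³ - 15λ² + 71λ - 108.
Step 2 — look for an integer root (rational root theorem: any rational root is an integer divisor of 108). Testing λ = 4:
  p(4) = 64 - 240 + 284 - 108 = 0  ✓
  Dividing out (λ - 4): p(λ) = (λ - 4)(λ² - 11λ + 27).
Step 3 — remaining eigenvalues from the quadratic λ² - 11λ + 27 = 0:
  Δ = 11² - 4·27 = 121 - 108 = 13,  λ = (11 ± √13)/2 = (11 ± 3.6056)/2 ≈ 7.3028 or 3.6972.
  Sorted: λ_1 = 7.3028,  λ_2 = 4,  λ_3 = 3.6972  (check: sum = 15 = tr ✓).

Step 4 — unit eigenvector for λ_1 ≈ 7.3028: v spans the null space of (Sigma - λ_1 I), whose rows are
  r_1 = (-0.3028, 0, 1),  r_2 = (0, -3.3028, 0),  r_3 = (1, 0, -3.3028).
  v is orthogonal to every row, so take v ∝ r_1 × r_2 = ((0)·(0) - (1)·(-3.3028), (1)·(0) - (-0.3028)·(0), (-0.3028)·(-3.3028) - (0)·(0)) ≈ (3.3028, 0, 1).
  Let u = (3.3028, 0, 1).
  ||u|| = √((3.3028)² + (0)² + (1)²) = √(11.9083) ≈ 3.4508,  v_1 = u/||u|| ≈ (0.9571, 0, 0.2898) (||v_1|| = 1).

λ_1 = 7.3028,  λ_2 = 4,  λ_3 = 3.6972;  v_1 ≈ (0.9571, 0, 0.2898)


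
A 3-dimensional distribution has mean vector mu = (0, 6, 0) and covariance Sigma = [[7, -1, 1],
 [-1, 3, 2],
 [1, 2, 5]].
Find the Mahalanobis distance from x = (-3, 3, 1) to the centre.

Step 1 — centre the observation: (x - mu) = (-3, -3, 1).

Step 2 — invert Sigma (cofactor / det for 3×3, or solve directly):
  Sigma^{-1} = [[0.1692, 0.1077, -0.0769],
 [0.1077, 0.5231, -0.2308],
 [-0.0769, -0.2308, 0.3077]].

Step 3 — form the quadratic (x - mu)^T · Sigma^{-1} · (x - mu):
  Sigma^{-1} · (x - mu) = (-0.9077, -2.1231, 1.2308).
  (x - mu)^T · [Sigma^{-1} · (x - mu)] = (-3)·(-0.9077) + (-3)·(-2.1231) + (1)·(1.2308) = 10.3231.

Step 4 — take square root: d = √(10.3231) ≈ 3.213.

d(x, mu) = √(10.3231) ≈ 3.213


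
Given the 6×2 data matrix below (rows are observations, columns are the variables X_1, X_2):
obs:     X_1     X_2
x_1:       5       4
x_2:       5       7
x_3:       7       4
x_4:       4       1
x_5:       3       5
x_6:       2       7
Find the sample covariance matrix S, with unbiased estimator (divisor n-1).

Step 1 — column means:
  mean(X_1) = (5 + 5 + 7 + 4 + 3 + 2) / 6 = 26/6 = 4.3333
  mean(X_2) = (4 + 7 + 4 + 1 + 5 + 7) / 6 = 28/6 = 4.6667

Step 2 — sample covariance S[i,j] = (1/(n-1)) · Σ_k (x_{k,i} - mean_i) · (x_{k,j} - mean_j), with n-1 = 5.
  S[X_1,X_1] = ((0.6667)·(0.6667) + (0.6667)·(0.6667) + (2.6667)·(2.6667) + (-0.3333)·(-0.3333) + (-1.3333)·(-1.3333) + (-2.3333)·(-2.3333)) / 5 = 15.3333/5 = 3.0667
  S[X_1,X_2] = ((0.6667)·(-0.6667) + (0.6667)·(2.3333) + (2.6667)·(-0.6667) + (-0.3333)·(-3.6667) + (-1.3333)·(0.3333) + (-2.3333)·(2.3333)) / 5 = -5.3333/5 = -1.0667
  S[X_2,X_2] = ((-0.6667)·(-0.6667) + (2.3333)·(2.3333) + (-0.6667)·(-0.6667) + (-3.6667)·(-3.6667) + (0.3333)·(0.3333) + (2.3333)·(2.3333)) / 5 = 25.3333/5 = 5.0667

S is symmetric (S[j,i] = S[i,j]). Assembling:

S = [[3.0667, -1.0667],
 [-1.0667, 5.0667]]


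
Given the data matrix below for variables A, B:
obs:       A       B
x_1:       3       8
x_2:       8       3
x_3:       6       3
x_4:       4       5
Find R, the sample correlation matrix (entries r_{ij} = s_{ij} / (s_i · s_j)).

Step 1 — column means:
  mean(A) = (3 + 8 + 6 + 4) / 4 = 21/4 = 5.25
  mean(B) = (8 + 3 + 3 + 5) / 4 = 19/4 = 4.75

Step 2 — sample variances and covariances s[i,j] = (1/(n-1)) · Σ_k (x_{k,i} - mean_i) · (x_{k,j} - mean_j), with n-1 = 3:
  s[A,A] = ((-2.25)·(-2.25) + (2.75)·(2.75) + (0.75)·(0.75) + (-1.25)·(-1.25)) / 3 = 14.75/3 = 4.9167
  s[A,B] = ((-2.25)·(3.25) + (2.75)·(-1.75) + (0.75)·(-1.75) + (-1.25)·(0.25)) / 3 = -13.75/3 = -4.5833
  s[B,B] = ((3.25)·(3.25) + (-1.75)·(-1.75) + (-1.75)·(-1.75) + (0.25)·(0.25)) / 3 = 16.75/3 = 5.5833
  Sample standard deviations s_i = √(s[i,i]):
  s(A) = √(4.9167) = 2.2174
  s(B) = √(5.5833) = 2.3629

Step 3 — r_{ij} = s_{ij} / (s_i · s_j):
  r[A,A] = 1 (diagonal).
  r[A,B] = -4.5833 / (2.2174 · 2.3629) = -4.5833 / 5.2394 = -0.8748
  r[B,B] = 1 (diagonal).

R is symmetric with unit diagonal. Assembling:

R = [[1, -0.8748],
 [-0.8748, 1]]


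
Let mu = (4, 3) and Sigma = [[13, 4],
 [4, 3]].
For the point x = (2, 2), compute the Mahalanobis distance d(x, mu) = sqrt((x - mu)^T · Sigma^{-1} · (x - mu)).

Step 1 — centre the observation: (x - mu) = (-2, -1).

Step 2 — invert Sigma. det(Sigma) = 13·3 - (4)² = 23.
  Sigma^{-1} = (1/det) · [[d, -b], [-b, a]] = [[0.1304, -0.1739],
 [-0.1739, 0.5652]].

Step 3 — form the quadratic (x - mu)^T · Sigma^{-1} · (x - mu):
  Sigma^{-1} · (x - mu) = (-0.087, -0.2174).
  (x - mu)^T · [Sigma^{-1} · (x - mu)] = (-2)·(-0.087) + (-1)·(-0.2174) = 0.3913.

Step 4 — take square root: d = √(0.3913) ≈ 0.6255.

d(x, mu) = √(0.3913) ≈ 0.6255


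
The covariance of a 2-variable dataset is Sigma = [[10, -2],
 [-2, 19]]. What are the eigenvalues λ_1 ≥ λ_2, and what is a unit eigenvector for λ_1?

Step 1 — characteristic polynomial of 2×2 Sigma:
  det(Sigma - λI) = λ² - trace · λ + det = 0.
  trace = 10 + 19 = 29, det = 10·19 - (-2)² = 186.
Step 2 — discriminant:
  Δ = trace² - 4·det = 841 - 744 = 97.
Step 3 — eigenvalues:
  λ = (trace ± √Δ)/2 = (29 ± 9.8489)/2,
  λ_1 = 19.4244,  λ_2 = 9.5756.

Step 4 — unit eigenvector for λ_1: solve (Sigma - λ_1 I)v = 0. First row:
  (10 - 19.4244)·v_x + (-2)·v_y = 0, i.e. (-9.4244)·v_x + (-2)·v_y = 0,
  so v ∝ (b, λ_1 - a) = (-2, 9.4244); multiply by -1 so the first entry is positive: u = (2, -9.4244).
  ||u|| = √((2)² + (-9.4244)²) = √(92.8199) ≈ 9.6343,
  v_1 = u/||u|| ≈ (0.2076, -0.9782) (||v_1|| = 1).

λ_1 = 19.4244,  λ_2 = 9.5756;  v_1 ≈ (0.2076, -0.9782)


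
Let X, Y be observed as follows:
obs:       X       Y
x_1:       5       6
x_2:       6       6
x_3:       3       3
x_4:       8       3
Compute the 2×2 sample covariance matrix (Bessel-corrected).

Step 1 — column means:
  mean(X) = (5 + 6 + 3 + 8) / 4 = 22/4 = 5.5
  mean(Y) = (6 + 6 + 3 + 3) / 4 = 18/4 = 4.5

Step 2 — sample covariance S[i,j] = (1/(n-1)) · Σ_k (x_{k,i} - mean_i) · (x_{k,j} - mean_j), with n-1 = 3.
  S[X,X] = ((-0.5)·(-0.5) + (0.5)·(0.5) + (-2.5)·(-2.5) + (2.5)·(2.5)) / 3 = 13/3 = 4.3333
  S[X,Y] = ((-0.5)·(1.5) + (0.5)·(1.5) + (-2.5)·(-1.5) + (2.5)·(-1.5)) / 3 = 0/3 = 0
  S[Y,Y] = ((1.5)·(1.5) + (1.5)·(1.5) + (-1.5)·(-1.5) + (-1.5)·(-1.5)) / 3 = 9/3 = 3

S is symmetric (S[j,i] = S[i,j]). Assembling:

S = [[4.3333, 0],
 [0, 3]]


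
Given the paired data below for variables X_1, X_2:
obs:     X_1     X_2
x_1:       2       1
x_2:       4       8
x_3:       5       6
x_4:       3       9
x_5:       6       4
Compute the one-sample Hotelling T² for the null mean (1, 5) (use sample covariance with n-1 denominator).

Step 1 — sample mean vector:
  mean(X_1) = (2 + 4 + 5 + 3 + 6) / 5 = 20/5 = 4
  mean(X_2) = (1 + 8 + 6 + 9 + 4) / 5 = 28/5 = 5.6
  x̄ = (4, 5.6),  deviation x̄ - mu_0 = (4, 5.6) - (1, 5) = (3, 0.6).

Step 2 — sample covariance matrix, S[i,j] = (1/(n-1)) · Σ_k (x_{k,i} - mean_i) · (x_{k,j} - mean_j), divisor n-1 = 4:
  S[X_1,X_1] = ((-2)·(-2) + (0)·(0) + (1)·(1) + (-1)·(-1) + (2)·(2)) / 4 = 10/4 = 2.5
  S[X_1,X_2] = ((-2)·(-4.6) + (0)·(2.4) + (1)·(0.4) + (-1)·(3.4) + (2)·(-1.6)) / 4 = 3/4 = 0.75
  S[X_2,X_2] = ((-4.6)·(-4.6) + (2.4)·(2.4) + (0.4)·(0.4) + (3.4)·(3.4) + (-1.6)·(-1.6)) / 4 = 41.2/4 = 10.3
  S = [[2.5, 0.75],
 [0.75, 10.3]].

Step 3 — invert S. det(S) = 2.5·10.3 - (0.75)² = 25.1875.
  S^{-1} = (1/det) · [[d, -b], [-b, a]] = [[0.4089, -0.0298],
 [-0.0298, 0.0993]].

Step 4 — quadratic form (x̄ - mu_0)^T · S^{-1} · (x̄ - mu_0):
  S^{-1} · (x̄ - mu_0) = (1.2089, -0.0298),
  (x̄ - mu_0)^T · [...] = (3)·(1.2089) + (0.6)·(-0.0298) = 3.6089.

Step 5 — scale by n: T² = 5 · 3.6089 = 18.0447.

T² ≈ 18.0447


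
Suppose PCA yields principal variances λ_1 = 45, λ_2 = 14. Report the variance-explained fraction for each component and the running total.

Step 1 — total variance = trace(Sigma) = Σ λ_i = 45 + 14 = 59.

Step 2 — fraction explained by component i = λ_i / Σ λ:
  PC1: 45/59 = 0.7627
  PC2: 14/59 = 0.2373

Step 3 — cumulative fraction after k components = (λ_1 + ... + λ_k) / Σ λ:
  k = 1: 45/59 = 0.7627
  k = 2: (45 + 14)/59 = 59/59 = 1

Summary (fraction, with percent):

explained: PC1 0.7627 (76.27%), PC2 0.2373 (23.73%);  cumulative: 0.7627, 1


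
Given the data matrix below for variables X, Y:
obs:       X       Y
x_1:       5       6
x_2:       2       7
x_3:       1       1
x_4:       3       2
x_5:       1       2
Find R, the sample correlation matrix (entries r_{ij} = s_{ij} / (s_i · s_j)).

Step 1 — column means:
  mean(X) = (5 + 2 + 1 + 3 + 1) / 5 = 12/5 = 2.4
  mean(Y) = (6 + 7 + 1 + 2 + 2) / 5 = 18/5 = 3.6

Step 2 — sample variances and covariances s[i,j] = (1/(n-1)) · Σ_k (x_{k,i} - mean_i) · (x_{k,j} - mean_j), with n-1 = 4:
  s[X,X] = ((2.6)·(2.6) + (-0.4)·(-0.4) + (-1.4)·(-1.4) + (0.6)·(0.6) + (-1.4)·(-1.4)) / 4 = 11.2/4 = 2.8
  s[X,Y] = ((2.6)·(2.4) + (-0.4)·(3.4) + (-1.4)·(-2.6) + (0.6)·(-1.6) + (-1.4)·(-1.6)) / 4 = 9.8/4 = 2.45
  s[Y,Y] = ((2.4)·(2.4) + (3.4)·(3.4) + (-2.6)·(-2.6) + (-1.6)·(-1.6) + (-1.6)·(-1.6)) / 4 = 29.2/4 = 7.3
  Sample standard deviations s_i = √(s[i,i]):
  s(X) = √(2.8) = 1.6733
  s(Y) = √(7.3) = 2.7019

Step 3 — r_{ij} = s_{ij} / (s_i · s_j):
  r[X,X] = 1 (diagonal).
  r[X,Y] = 2.45 / (1.6733 · 2.7019) = 2.45 / 4.5211 = 0.5419
  r[Y,Y] = 1 (diagonal).

R is symmetric with unit diagonal. Assembling:

R = [[1, 0.5419],
 [0.5419, 1]]


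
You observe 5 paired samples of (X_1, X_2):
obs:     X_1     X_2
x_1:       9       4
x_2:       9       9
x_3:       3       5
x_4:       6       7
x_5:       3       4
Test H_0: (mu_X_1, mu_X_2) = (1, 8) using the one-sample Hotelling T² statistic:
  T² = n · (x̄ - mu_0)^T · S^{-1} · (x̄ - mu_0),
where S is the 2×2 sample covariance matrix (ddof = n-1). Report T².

Step 1 — sample mean vector:
  mean(X_1) = (9 + 9 + 3 + 6 + 3) / 5 = 30/5 = 6
  mean(X_2) = (4 + 9 + 5 + 7 + 4) / 5 = 29/5 = 5.8
  x̄ = (6, 5.8),  deviation x̄ - mu_0 = (6, 5.8) - (1, 8) = (5, -2.2).

Step 2 — sample covariance matrix, S[i,j] = (1/(n-1)) · Σ_k (x_{k,i} - mean_i) · (x_{k,j} - mean_j), divisor n-1 = 4:
  S[X_1,X_1] = ((3)·(3) + (3)·(3) + (-3)·(-3) + (0)·(0) + (-3)·(-3)) / 4 = 36/4 = 9
  S[X_1,X_2] = ((3)·(-1.8) + (3)·(3.2) + (-3)·(-0.8) + (0)·(1.2) + (-3)·(-1.8)) / 4 = 12/4 = 3
  S[X_2,X_2] = ((-1.8)·(-1.8) + (3.2)·(3.2) + (-0.8)·(-0.8) + (1.2)·(1.2) + (-1.8)·(-1.8)) / 4 = 18.8/4 = 4.7
  S = [[9, 3],
 [3, 4.7]].

Step 3 — invert S. det(S) = 9·4.7 - (3)² = 33.3.
  S^{-1} = (1/det) · [[d, -b], [-b, a]] = [[0.1411, -0.0901],
 [-0.0901, 0.2703]].

Step 4 — quadratic form (x̄ - mu_0)^T · S^{-1} · (x̄ - mu_0):
  S^{-1} · (x̄ - mu_0) = (0.9039, -1.045),
  (x̄ - mu_0)^T · [...] = (5)·(0.9039) + (-2.2)·(-1.045) = 6.8186.

Step 5 — scale by n: T² = 5 · 6.8186 = 34.0931.

T² ≈ 34.0931


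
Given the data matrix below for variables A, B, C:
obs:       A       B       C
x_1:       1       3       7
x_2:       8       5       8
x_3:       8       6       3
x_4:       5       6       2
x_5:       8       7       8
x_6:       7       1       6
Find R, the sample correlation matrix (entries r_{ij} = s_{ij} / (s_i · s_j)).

Step 1 — column means:
  mean(A) = (1 + 8 + 8 + 5 + 8 + 7) / 6 = 37/6 = 6.1667
  mean(B) = (3 + 5 + 6 + 6 + 7 + 1) / 6 = 28/6 = 4.6667
  mean(C) = (7 + 8 + 3 + 2 + 8 + 6) / 6 = 34/6 = 5.6667

Step 2 — sample variances and covariances s[i,j] = (1/(n-1)) · Σ_k (x_{k,i} - mean_i) · (x_{k,j} - mean_j), with n-1 = 5:
  s[A,A] = ((-5.1667)·(-5.1667) + (1.8333)·(1.8333) + (1.8333)·(1.8333) + (-1.1667)·(-1.1667) + (1.8333)·(1.8333) + (0.8333)·(0.8333)) / 5 = 38.8333/5 = 7.7667
  s[A,B] = ((-5.1667)·(-1.6667) + (1.8333)·(0.3333) + (1.8333)·(1.3333) + (-1.1667)·(1.3333) + (1.8333)·(2.3333) + (0.8333)·(-3.6667)) / 5 = 11.3333/5 = 2.2667
  s[A,C] = ((-5.1667)·(1.3333) + (1.8333)·(2.3333) + (1.8333)·(-2.6667) + (-1.1667)·(-3.6667) + (1.8333)·(2.3333) + (0.8333)·(0.3333)) / 5 = 1.3333/5 = 0.2667
  s[B,B] = ((-1.6667)·(-1.6667) + (0.3333)·(0.3333) + (1.3333)·(1.3333) + (1.3333)·(1.3333) + (2.3333)·(2.3333) + (-3.6667)·(-3.6667)) / 5 = 25.3333/5 = 5.0667
  s[B,C] = ((-1.6667)·(1.3333) + (0.3333)·(2.3333) + (1.3333)·(-2.6667) + (1.3333)·(-3.6667) + (2.3333)·(2.3333) + (-3.6667)·(0.3333)) / 5 = -5.6667/5 = -1.1333
  s[C,C] = ((1.3333)·(1.3333) + (2.3333)·(2.3333) + (-2.6667)·(-2.6667) + (-3.6667)·(-3.6667) + (2.3333)·(2.3333) + (0.3333)·(0.3333)) / 5 = 33.3333/5 = 6.6667
  Sample standard deviations s_i = √(s[i,i]):
  s(A) = √(7.7667) = 2.7869
  s(B) = √(5.0667) = 2.2509
  s(C) = √(6.6667) = 2.582

Step 3 — r_{ij} = s_{ij} / (s_i · s_j):
  r[A,A] = 1 (diagonal).
  r[A,B] = 2.2667 / (2.7869 · 2.2509) = 2.2667 / 6.273 = 0.3613
  r[A,C] = 0.2667 / (2.7869 · 2.582) = 0.2667 / 7.1957 = 0.0371
  r[B,B] = 1 (diagonal).
  r[B,C] = -1.1333 / (2.2509 · 2.582) = -1.1333 / 5.8119 = -0.195
  r[C,C] = 1 (diagonal).

R is symmetric with unit diagonal. Assembling:

R = [[1, 0.3613, 0.0371],
 [0.3613, 1, -0.195],
 [0.0371, -0.195, 1]]


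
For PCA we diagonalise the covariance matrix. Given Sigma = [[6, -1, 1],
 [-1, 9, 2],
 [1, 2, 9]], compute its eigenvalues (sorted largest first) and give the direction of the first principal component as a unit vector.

Step 1 — characteristic polynomial p(λ) = det(λI - Sigma) = λ³ - tr·λ² + c_1·λ - det, where tr = trace, c_1 = sum of the principal 2×2 minors, det = det(Sigma):
  tr = 6 + 9 + 9 = 24,
  c_1 = (6·9 - (-1)²) + (6·9 - (1)²) + (9·9 - (2)²) = 53 + 53 + 77 = 183,
  det = 6·(9·9 - (2)²) - (-1)·((-1)·9 - (2)·(1)) + (1)·((-1)·(2) - 9·(1)) = 6·(77) - (-1)·(-11) + (1)·(-11) = 440.
  So p(λ) = λ³ - 24λ² + 183λ - 440.
Step 2 — look for an integer root (rational root theorem: any rational root is an integer divisor of 440). Testing λ = 5:
  p(5) = 125 - 600 + 915 - 440 = 0  ✓
  Dividing out (λ - 5): p(λ) = (λ - 5)(λ² - 19λ + 88).
Step 3 — remaining eigenvalues from the quadratic λ² - 19λ + 88 = 0:
  Δ = 19² - 4·88 = 361 - 352 = 9,  λ = (19 ± √9)/2 = (19 ± 3)/2 = 11 or 8.
  Sorted: λ_1 = 11,  λ_2 = 8,  λ_3 = 5  (check: sum = 24 = tr ✓).

Step 4 — unit eigenvector for λ_1 = 11: v spans the null space of (Sigma - λ_1 I), whose rows are
  r_1 = (-5, -1, 1),  r_2 = (-1, -2, 2),  r_3 = (1, 2, -2).
  v is orthogonal to every row, so take v ∝ r_1 × r_2 = ((-1)·(2) - (1)·(-2), (1)·(-1) - (-5)·(2), (-5)·(-2) - (-1)·(-1)) = (0, 9, 9).
  Rescale (divide by 9): u = (0, 1, 1).
  ||u|| = √((0)² + (1)² + (1)²) = √(2) ≈ 1.4142,  v_1 = u/||u|| ≈ (0, 0.7071, 0.7071) (||v_1|| = 1).

λ_1 = 11,  λ_2 = 8,  λ_3 = 5;  v_1 ≈ (0, 0.7071, 0.7071)


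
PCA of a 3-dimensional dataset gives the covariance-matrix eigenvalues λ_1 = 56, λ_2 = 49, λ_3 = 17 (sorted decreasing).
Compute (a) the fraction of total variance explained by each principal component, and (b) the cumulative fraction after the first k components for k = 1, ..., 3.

Step 1 — total variance = trace(Sigma) = Σ λ_i = 56 + 49 + 17 = 122.

Step 2 — fraction explained by component i = λ_i / Σ λ:
  PC1: 56/122 = 0.459
  PC2: 49/122 = 0.4016
  PC3: 17/122 = 0.1393

Step 3 — cumulative fraction after k components = (λ_1 + ... + λ_k) / Σ λ:
  k = 1: 56/122 = 0.459
  k = 2: (56 + 49)/122 = 105/122 = 0.8607
  k = 3: (56 + 49 + 17)/122 = 122/122 = 1

Summary (fraction, with percent):

explained: PC1 0.459 (45.9%), PC2 0.4016 (40.16%), PC3 0.1393 (13.93%);  cumulative: 0.459, 0.8607, 1


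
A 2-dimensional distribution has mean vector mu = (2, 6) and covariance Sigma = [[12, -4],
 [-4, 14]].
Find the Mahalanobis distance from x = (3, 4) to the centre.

Step 1 — centre the observation: (x - mu) = (1, -2).

Step 2 — invert Sigma. det(Sigma) = 12·14 - (-4)² = 152.
  Sigma^{-1} = (1/det) · [[d, -b], [-b, a]] = [[0.0921, 0.0263],
 [0.0263, 0.0789]].

Step 3 — form the quadratic (x - mu)^T · Sigma^{-1} · (x - mu):
  Sigma^{-1} · (x - mu) = (0.0395, -0.1316).
  (x - mu)^T · [Sigma^{-1} · (x - mu)] = (1)·(0.0395) + (-2)·(-0.1316) = 0.3026.

Step 4 — take square root: d = √(0.3026) ≈ 0.5501.

d(x, mu) = √(0.3026) ≈ 0.5501


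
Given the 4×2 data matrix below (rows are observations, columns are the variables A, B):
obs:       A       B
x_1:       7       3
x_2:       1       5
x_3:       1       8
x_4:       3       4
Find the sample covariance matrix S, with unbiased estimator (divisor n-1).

Step 1 — column means:
  mean(A) = (7 + 1 + 1 + 3) / 4 = 12/4 = 3
  mean(B) = (3 + 5 + 8 + 4) / 4 = 20/4 = 5

Step 2 — sample covariance S[i,j] = (1/(n-1)) · Σ_k (x_{k,i} - mean_i) · (x_{k,j} - mean_j), with n-1 = 3.
  S[A,A] = ((4)·(4) + (-2)·(-2) + (-2)·(-2) + (0)·(0)) / 3 = 24/3 = 8
  S[A,B] = ((4)·(-2) + (-2)·(0) + (-2)·(3) + (0)·(-1)) / 3 = -14/3 = -4.6667
  S[B,B] = ((-2)·(-2) + (0)·(0) + (3)·(3) + (-1)·(-1)) / 3 = 14/3 = 4.6667

S is symmetric (S[j,i] = S[i,j]). Assembling:

S = [[8, -4.6667],
 [-4.6667, 4.6667]]


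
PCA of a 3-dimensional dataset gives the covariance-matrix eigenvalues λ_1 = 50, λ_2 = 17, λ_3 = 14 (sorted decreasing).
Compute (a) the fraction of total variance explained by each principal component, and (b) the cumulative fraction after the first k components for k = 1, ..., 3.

Step 1 — total variance = trace(Sigma) = Σ λ_i = 50 + 17 + 14 = 81.

Step 2 — fraction explained by component i = λ_i / Σ λ:
  PC1: 50/81 = 0.6173
  PC2: 17/81 = 0.2099
  PC3: 14/81 = 0.1728

Step 3 — cumulative fraction after k components = (λ_1 + ... + λ_k) / Σ λ:
  k = 1: 50/81 = 0.6173
  k = 2: (50 + 17)/81 = 67/81 = 0.8272
  k = 3: (50 + 17 + 14)/81 = 81/81 = 1

Summary (fraction, with percent):

explained: PC1 0.6173 (61.73%), PC2 0.2099 (20.99%), PC3 0.1728 (17.28%);  cumulative: 0.6173, 0.8272, 1


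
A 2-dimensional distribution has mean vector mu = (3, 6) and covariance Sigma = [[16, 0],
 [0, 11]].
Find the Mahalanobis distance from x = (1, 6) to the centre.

Step 1 — centre the observation: (x - mu) = (-2, 0).

Step 2 — invert Sigma. det(Sigma) = 16·11 - (0)² = 176.
  Sigma^{-1} = (1/det) · [[d, -b], [-b, a]] = [[0.0625, 0],
 [0, 0.0909]].

Step 3 — form the quadratic (x - mu)^T · Sigma^{-1} · (x - mu):
  Sigma^{-1} · (x - mu) = (-0.125, 0).
  (x - mu)^T · [Sigma^{-1} · (x - mu)] = (-2)·(-0.125) + (0)·(0) = 0.25.

Step 4 — take square root: d = √(0.25) ≈ 0.5.

d(x, mu) = √(0.25) ≈ 0.5


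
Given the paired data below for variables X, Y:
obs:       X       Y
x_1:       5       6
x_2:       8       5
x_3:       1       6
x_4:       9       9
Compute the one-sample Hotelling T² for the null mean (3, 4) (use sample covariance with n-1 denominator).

Step 1 — sample mean vector:
  mean(X) = (5 + 8 + 1 + 9) / 4 = 23/4 = 5.75
  mean(Y) = (6 + 5 + 6 + 9) / 4 = 26/4 = 6.5
  x̄ = (5.75, 6.5),  deviation x̄ - mu_0 = (5.75, 6.5) - (3, 4) = (2.75, 2.5).

Step 2 — sample covariance matrix, S[i,j] = (1/(n-1)) · Σ_k (x_{k,i} - mean_i) · (x_{k,j} - mean_j), divisor n-1 = 3:
  S[X,X] = ((-0.75)·(-0.75) + (2.25)·(2.25) + (-4.75)·(-4.75) + (3.25)·(3.25)) / 3 = 38.75/3 = 12.9167
  S[X,Y] = ((-0.75)·(-0.5) + (2.25)·(-1.5) + (-4.75)·(-0.5) + (3.25)·(2.5)) / 3 = 7.5/3 = 2.5
  S[Y,Y] = ((-0.5)·(-0.5) + (-1.5)·(-1.5) + (-0.5)·(-0.5) + (2.5)·(2.5)) / 3 = 9/3 = 3
  S = [[12.9167, 2.5],
 [2.5, 3]].

Step 3 — invert S. det(S) = 12.9167·3 - (2.5)² = 32.5.
  S^{-1} = (1/det) · [[d, -b], [-b, a]] = [[0.0923, -0.0769],
 [-0.0769, 0.3974]].

Step 4 — quadratic form (x̄ - mu_0)^T · S^{-1} · (x̄ - mu_0):
  S^{-1} · (x̄ - mu_0) = (0.0615, 0.7821),
  (x̄ - mu_0)^T · [...] = (2.75)·(0.0615) + (2.5)·(0.7821) = 2.1244.

Step 5 — scale by n: T² = 4 · 2.1244 = 8.4974.

T² ≈ 8.4974


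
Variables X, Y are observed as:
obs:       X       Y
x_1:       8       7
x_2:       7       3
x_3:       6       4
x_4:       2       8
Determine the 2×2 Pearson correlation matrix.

Step 1 — column means:
  mean(X) = (8 + 7 + 6 + 2) / 4 = 23/4 = 5.75
  mean(Y) = (7 + 3 + 4 + 8) / 4 = 22/4 = 5.5

Step 2 — sample variances and covariances s[i,j] = (1/(n-1)) · Σ_k (x_{k,i} - mean_i) · (x_{k,j} - mean_j), with n-1 = 3:
  s[X,X] = ((2.25)·(2.25) + (1.25)·(1.25) + (0.25)·(0.25) + (-3.75)·(-3.75)) / 3 = 20.75/3 = 6.9167
  s[X,Y] = ((2.25)·(1.5) + (1.25)·(-2.5) + (0.25)·(-1.5) + (-3.75)·(2.5)) / 3 = -9.5/3 = -3.1667
  s[Y,Y] = ((1.5)·(1.5) + (-2.5)·(-2.5) + (-1.5)·(-1.5) + (2.5)·(2.5)) / 3 = 17/3 = 5.6667
  Sample standard deviations s_i = √(s[i,i]):
  s(X) = √(6.9167) = 2.63
  s(Y) = √(5.6667) = 2.3805

Step 3 — r_{ij} = s_{ij} / (s_i · s_j):
  r[X,X] = 1 (diagonal).
  r[X,Y] = -3.1667 / (2.63 · 2.3805) = -3.1667 / 6.2605 = -0.5058
  r[Y,Y] = 1 (diagonal).

R is symmetric with unit diagonal. Assembling:

R = [[1, -0.5058],
 [-0.5058, 1]]


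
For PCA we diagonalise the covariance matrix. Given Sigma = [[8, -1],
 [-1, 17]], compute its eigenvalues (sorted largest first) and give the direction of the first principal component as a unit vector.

Step 1 — characteristic polynomial of 2×2 Sigma:
  det(Sigma - λI) = λ² - trace · λ + det = 0.
  trace = 8 + 17 = 25, det = 8·17 - (-1)² = 135.
Step 2 — discriminant:
  Δ = trace² - 4·det = 625 - 540 = 85.
Step 3 — eigenvalues:
  λ = (trace ± √Δ)/2 = (25 ± 9.2195)/2,
  λ_1 = 17.1098,  λ_2 = 7.8902.

Step 4 — unit eigenvector for λ_1: solve (Sigma - λ_1 I)v = 0. First row:
  (8 - 17.1098)·v_x + (-1)·v_y = 0, i.e. (-9.1098)·v_x + (-1)·v_y = 0,
  so v ∝ (b, λ_1 - a) = (-1, 9.1098); multiply by -1 so the first entry is positive: u = (1, -9.1098).
  ||u|| = √((1)² + (-9.1098)²) = √(83.988) ≈ 9.1645,
  v_1 = u/||u|| ≈ (0.1091, -0.994) (||v_1|| = 1).

λ_1 = 17.1098,  λ_2 = 7.8902;  v_1 ≈ (0.1091, -0.994)


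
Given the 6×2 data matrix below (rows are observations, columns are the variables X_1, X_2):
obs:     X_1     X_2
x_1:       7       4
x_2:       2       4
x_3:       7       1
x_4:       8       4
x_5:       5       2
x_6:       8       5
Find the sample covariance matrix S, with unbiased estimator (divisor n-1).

Step 1 — column means:
  mean(X_1) = (7 + 2 + 7 + 8 + 5 + 8) / 6 = 37/6 = 6.1667
  mean(X_2) = (4 + 4 + 1 + 4 + 2 + 5) / 6 = 20/6 = 3.3333

Step 2 — sample covariance S[i,j] = (1/(n-1)) · Σ_k (x_{k,i} - mean_i) · (x_{k,j} - mean_j), with n-1 = 5.
  S[X_1,X_1] = ((0.8333)·(0.8333) + (-4.1667)·(-4.1667) + (0.8333)·(0.8333) + (1.8333)·(1.8333) + (-1.1667)·(-1.1667) + (1.8333)·(1.8333)) / 5 = 26.8333/5 = 5.3667
  S[X_1,X_2] = ((0.8333)·(0.6667) + (-4.1667)·(0.6667) + (0.8333)·(-2.3333) + (1.8333)·(0.6667) + (-1.1667)·(-1.3333) + (1.8333)·(1.6667)) / 5 = 1.6667/5 = 0.3333
  S[X_2,X_2] = ((0.6667)·(0.6667) + (0.6667)·(0.6667) + (-2.3333)·(-2.3333) + (0.6667)·(0.6667) + (-1.3333)·(-1.3333) + (1.6667)·(1.6667)) / 5 = 11.3333/5 = 2.2667

S is symmetric (S[j,i] = S[i,j]). Assembling:

S = [[5.3667, 0.3333],
 [0.3333, 2.2667]]


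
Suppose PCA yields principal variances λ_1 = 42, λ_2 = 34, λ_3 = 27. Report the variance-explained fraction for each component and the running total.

Step 1 — total variance = trace(Sigma) = Σ λ_i = 42 + 34 + 27 = 103.

Step 2 — fraction explained by component i = λ_i / Σ λ:
  PC1: 42/103 = 0.4078
  PC2: 34/103 = 0.3301
  PC3: 27/103 = 0.2621

Step 3 — cumulative fraction after k components = (λ_1 + ... + λ_k) / Σ λ:
  k = 1: 42/103 = 0.4078
  k = 2: (42 + 34)/103 = 76/103 = 0.7379
  k = 3: (42 + 34 + 27)/103 = 103/103 = 1

Summary (fraction, with percent):

explained: PC1 0.4078 (40.78%), PC2 0.3301 (33.01%), PC3 0.2621 (26.21%);  cumulative: 0.4078, 0.7379, 1


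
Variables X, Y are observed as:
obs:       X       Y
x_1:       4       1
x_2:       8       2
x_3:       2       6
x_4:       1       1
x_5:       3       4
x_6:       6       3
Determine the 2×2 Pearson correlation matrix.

Step 1 — column means:
  mean(X) = (4 + 8 + 2 + 1 + 3 + 6) / 6 = 24/6 = 4
  mean(Y) = (1 + 2 + 6 + 1 + 4 + 3) / 6 = 17/6 = 2.8333

Step 2 — sample variances and covariances s[i,j] = (1/(n-1)) · Σ_k (x_{k,i} - mean_i) · (x_{k,j} - mean_j), with n-1 = 5:
  s[X,X] = ((0)·(0) + (4)·(4) + (-2)·(-2) + (-3)·(-3) + (-1)·(-1) + (2)·(2)) / 5 = 34/5 = 6.8
  s[X,Y] = ((0)·(-1.8333) + (4)·(-0.8333) + (-2)·(3.1667) + (-3)·(-1.8333) + (-1)·(1.1667) + (2)·(0.1667)) / 5 = -5/5 = -1
  s[Y,Y] = ((-1.8333)·(-1.8333) + (-0.8333)·(-0.8333) + (3.1667)·(3.1667) + (-1.8333)·(-1.8333) + (1.1667)·(1.1667) + (0.1667)·(0.1667)) / 5 = 18.8333/5 = 3.7667
  Sample standard deviations s_i = √(s[i,i]):
  s(X) = √(6.8) = 2.6077
  s(Y) = √(3.7667) = 1.9408

Step 3 — r_{ij} = s_{ij} / (s_i · s_j):
  r[X,X] = 1 (diagonal).
  r[X,Y] = -1 / (2.6077 · 1.9408) = -1 / 5.061 = -0.1976
  r[Y,Y] = 1 (diagonal).

R is symmetric with unit diagonal. Assembling:

R = [[1, -0.1976],
 [-0.1976, 1]]
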